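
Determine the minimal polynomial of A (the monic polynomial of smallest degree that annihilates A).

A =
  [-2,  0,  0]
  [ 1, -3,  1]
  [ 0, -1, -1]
x^3 + 6*x^2 + 12*x + 8

The characteristic polynomial is χ_A(x) = (x + 2)^3, so the eigenvalues are known. The minimal polynomial is
  m_A(x) = Π_λ (x − λ)^{k_λ}
where k_λ is the size of the *largest* Jordan block for λ (equivalently, the smallest k with (A − λI)^k v = 0 for every generalised eigenvector v of λ).

  λ = -2: largest Jordan block has size 3, contributing (x + 2)^3

So m_A(x) = (x + 2)^3 = x^3 + 6*x^2 + 12*x + 8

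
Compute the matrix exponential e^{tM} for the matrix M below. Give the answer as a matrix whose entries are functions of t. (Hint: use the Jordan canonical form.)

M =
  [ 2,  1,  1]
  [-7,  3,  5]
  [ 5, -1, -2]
e^{tM} =
  [-t^2*exp(t)/2 + t*exp(t) + exp(t), t^2*exp(t) + t*exp(t), 3*t^2*exp(t)/2 + t*exp(t)]
  [2*t^2*exp(t) - 7*t*exp(t), -4*t^2*exp(t) + 2*t*exp(t) + exp(t), -6*t^2*exp(t) + 5*t*exp(t)]
  [-3*t^2*exp(t)/2 + 5*t*exp(t), 3*t^2*exp(t) - t*exp(t), 9*t^2*exp(t)/2 - 3*t*exp(t) + exp(t)]

Strategy: write M = P · J · P⁻¹ where J is a Jordan canonical form, so e^{tM} = P · e^{tJ} · P⁻¹, and e^{tJ} can be computed block-by-block.

M has Jordan form
J =
  [1, 1, 0]
  [0, 1, 1]
  [0, 0, 1]
(up to reordering of blocks).

Per-block formulas:
  For a 3×3 Jordan block J_3(1): exp(t · J_3(1)) = e^(1t)·(I + t·N + (t^2/2)·N^2), where N is the 3×3 nilpotent shift.

After assembling e^{tJ} and conjugating by P, we get:

e^{tM} =
  [-t^2*exp(t)/2 + t*exp(t) + exp(t), t^2*exp(t) + t*exp(t), 3*t^2*exp(t)/2 + t*exp(t)]
  [2*t^2*exp(t) - 7*t*exp(t), -4*t^2*exp(t) + 2*t*exp(t) + exp(t), -6*t^2*exp(t) + 5*t*exp(t)]
  [-3*t^2*exp(t)/2 + 5*t*exp(t), 3*t^2*exp(t) - t*exp(t), 9*t^2*exp(t)/2 - 3*t*exp(t) + exp(t)]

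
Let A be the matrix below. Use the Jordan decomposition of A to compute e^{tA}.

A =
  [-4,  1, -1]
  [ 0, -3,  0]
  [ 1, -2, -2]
e^{tA} =
  [-t*exp(-3*t) + exp(-3*t), t^2*exp(-3*t)/2 + t*exp(-3*t), -t*exp(-3*t)]
  [0, exp(-3*t), 0]
  [t*exp(-3*t), -t^2*exp(-3*t)/2 - 2*t*exp(-3*t), t*exp(-3*t) + exp(-3*t)]

Strategy: write A = P · J · P⁻¹ where J is a Jordan canonical form, so e^{tA} = P · e^{tJ} · P⁻¹, and e^{tJ} can be computed block-by-block.

A has Jordan form
J =
  [-3,  1,  0]
  [ 0, -3,  1]
  [ 0,  0, -3]
(up to reordering of blocks).

Per-block formulas:
  For a 3×3 Jordan block J_3(-3): exp(t · J_3(-3)) = e^(-3t)·(I + t·N + (t^2/2)·N^2), where N is the 3×3 nilpotent shift.

After assembling e^{tJ} and conjugating by P, we get:

e^{tA} =
  [-t*exp(-3*t) + exp(-3*t), t^2*exp(-3*t)/2 + t*exp(-3*t), -t*exp(-3*t)]
  [0, exp(-3*t), 0]
  [t*exp(-3*t), -t^2*exp(-3*t)/2 - 2*t*exp(-3*t), t*exp(-3*t) + exp(-3*t)]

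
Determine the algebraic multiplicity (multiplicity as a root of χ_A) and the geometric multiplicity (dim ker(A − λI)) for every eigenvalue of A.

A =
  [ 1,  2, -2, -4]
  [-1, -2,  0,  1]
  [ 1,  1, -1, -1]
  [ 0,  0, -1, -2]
λ = -1: alg = 4, geom = 2

Step 1 — factor the characteristic polynomial to read off the algebraic multiplicities:
  χ_A(x) = (x + 1)^4

Step 2 — compute geometric multiplicities via the rank-nullity identity g(λ) = n − rank(A − λI):
  rank(A − (-1)·I) = 2, so dim ker(A − (-1)·I) = n − 2 = 2

Summary:
  λ = -1: algebraic multiplicity = 4, geometric multiplicity = 2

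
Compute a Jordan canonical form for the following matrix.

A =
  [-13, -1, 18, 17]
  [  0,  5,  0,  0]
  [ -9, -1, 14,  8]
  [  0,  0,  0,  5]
J_1(-4) ⊕ J_2(5) ⊕ J_1(5)

The characteristic polynomial is
  det(x·I − A) = x^4 - 11*x^3 + 15*x^2 + 175*x - 500 = (x - 5)^3*(x + 4)

Eigenvalues and multiplicities (the geometric multiplicity of λ is n − rank(A − λI), which equals the number of Jordan blocks for λ):
  λ = -4: algebraic multiplicity = 1, geometric multiplicity = 1
  λ = 5: algebraic multiplicity = 3, geometric multiplicity = 2

Determining the block sizes for each eigenvalue:
  λ = -4: one block (gm = 1), so the single block has size am = 1 → block sizes [1]
  λ = 5: 2 blocks summing to 3 forces exactly one block of size 2 and the rest size 1 → block sizes [2, 1]

Assembling the blocks gives a Jordan form
J =
  [-4, 0, 0, 0]
  [ 0, 5, 1, 0]
  [ 0, 0, 5, 0]
  [ 0, 0, 0, 5]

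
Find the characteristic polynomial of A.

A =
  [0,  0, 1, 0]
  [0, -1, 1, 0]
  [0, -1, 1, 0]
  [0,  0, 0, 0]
x^4

Expanding det(x·I − A) (e.g. by cofactor expansion or by noting that A is similar to its Jordan form J, which has the same characteristic polynomial as A) gives
  χ_A(x) = x^4
which factors as x^4. The eigenvalues (with algebraic multiplicities) are λ = 0 with multiplicity 4.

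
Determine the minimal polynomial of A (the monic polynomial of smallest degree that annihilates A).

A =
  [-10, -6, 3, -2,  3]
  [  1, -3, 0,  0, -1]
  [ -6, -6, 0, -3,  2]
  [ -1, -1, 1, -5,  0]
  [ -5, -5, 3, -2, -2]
x^3 + 12*x^2 + 48*x + 64

The characteristic polynomial is χ_A(x) = (x + 4)^5, so the eigenvalues are known. The minimal polynomial is
  m_A(x) = Π_λ (x − λ)^{k_λ}
where k_λ is the size of the *largest* Jordan block for λ (equivalently, the smallest k with (A − λI)^k v = 0 for every generalised eigenvector v of λ).

  λ = -4: largest Jordan block has size 3, contributing (x + 4)^3

So m_A(x) = (x + 4)^3 = x^3 + 12*x^2 + 48*x + 64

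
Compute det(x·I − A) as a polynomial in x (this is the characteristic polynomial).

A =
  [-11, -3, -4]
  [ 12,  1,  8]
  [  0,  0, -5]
x^3 + 15*x^2 + 75*x + 125

Expanding det(x·I − A) (e.g. by cofactor expansion or by noting that A is similar to its Jordan form J, which has the same characteristic polynomial as A) gives
  χ_A(x) = x^3 + 15*x^2 + 75*x + 125
which factors as (x + 5)^3. The eigenvalues (with algebraic multiplicities) are λ = -5 with multiplicity 3.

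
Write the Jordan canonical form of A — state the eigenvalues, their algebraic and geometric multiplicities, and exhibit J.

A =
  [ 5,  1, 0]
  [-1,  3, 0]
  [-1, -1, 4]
J_2(4) ⊕ J_1(4)

The characteristic polynomial is
  det(x·I − A) = x^3 - 12*x^2 + 48*x - 64 = (x - 4)^3

Eigenvalues and multiplicities (the geometric multiplicity of λ is n − rank(A − λI), which equals the number of Jordan blocks for λ):
  λ = 4: algebraic multiplicity = 3, geometric multiplicity = 2

Determining the block sizes for each eigenvalue:
  λ = 4: 2 blocks summing to 3 forces exactly one block of size 2 and the rest size 1 → block sizes [2, 1]

Assembling the blocks gives a Jordan form
J =
  [4, 1, 0]
  [0, 4, 0]
  [0, 0, 4]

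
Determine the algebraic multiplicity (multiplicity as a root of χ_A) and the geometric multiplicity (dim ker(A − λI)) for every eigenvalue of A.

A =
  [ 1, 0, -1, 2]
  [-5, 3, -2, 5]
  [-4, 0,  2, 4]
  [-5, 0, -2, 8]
λ = 3: alg = 2, geom = 2; λ = 4: alg = 2, geom = 1

Step 1 — factor the characteristic polynomial to read off the algebraic multiplicities:
  χ_A(x) = (x - 4)^2*(x - 3)^2

Step 2 — compute geometric multiplicities via the rank-nullity identity g(λ) = n − rank(A − λI):
  rank(A − (3)·I) = 2, so dim ker(A − (3)·I) = n − 2 = 2
  rank(A − (4)·I) = 3, so dim ker(A − (4)·I) = n − 3 = 1

Summary:
  λ = 3: algebraic multiplicity = 2, geometric multiplicity = 2
  λ = 4: algebraic multiplicity = 2, geometric multiplicity = 1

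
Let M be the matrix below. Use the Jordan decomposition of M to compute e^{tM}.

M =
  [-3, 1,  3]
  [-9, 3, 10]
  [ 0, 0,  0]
e^{tM} =
  [1 - 3*t, t, t^2/2 + 3*t]
  [-9*t, 3*t + 1, 3*t^2/2 + 10*t]
  [0, 0, 1]

Strategy: write M = P · J · P⁻¹ where J is a Jordan canonical form, so e^{tM} = P · e^{tJ} · P⁻¹, and e^{tJ} can be computed block-by-block.

M has Jordan form
J =
  [0, 1, 0]
  [0, 0, 1]
  [0, 0, 0]
(up to reordering of blocks).

Per-block formulas:
  For a 3×3 Jordan block J_3(0): exp(t · J_3(0)) = e^(0t)·(I + t·N + (t^2/2)·N^2), where N is the 3×3 nilpotent shift.

After assembling e^{tJ} and conjugating by P, we get:

e^{tM} =
  [1 - 3*t, t, t^2/2 + 3*t]
  [-9*t, 3*t + 1, 3*t^2/2 + 10*t]
  [0, 0, 1]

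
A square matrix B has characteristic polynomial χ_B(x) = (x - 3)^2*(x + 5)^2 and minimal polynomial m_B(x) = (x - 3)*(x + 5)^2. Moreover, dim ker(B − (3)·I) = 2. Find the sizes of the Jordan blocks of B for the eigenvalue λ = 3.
Block sizes for λ = 3: [1, 1]

Step 1 — from the characteristic polynomial, algebraic multiplicity of λ = 3 is 2. From dim ker(B − (3)·I) = 2, there are exactly 2 Jordan blocks for λ = 3.
Step 2 — from the minimal polynomial, the factor (x − 3) tells us the largest block for λ = 3 has size 1.
Step 3 — with total size 2, 2 blocks, and largest block 1, the block sizes (in nonincreasing order) are [1, 1].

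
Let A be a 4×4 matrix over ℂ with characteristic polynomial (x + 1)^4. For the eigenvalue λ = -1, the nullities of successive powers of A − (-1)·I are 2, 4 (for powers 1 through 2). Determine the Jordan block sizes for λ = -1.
Block sizes for λ = -1: [2, 2]

From the dimensions of kernels of powers, the number of Jordan blocks of size at least j is d_j − d_{j−1} where d_j = dim ker(N^j) (with d_0 = 0). Computing the differences gives [2, 2].
The number of blocks of size exactly k is (#blocks of size ≥ k) − (#blocks of size ≥ k + 1), so the partition is: 2 block(s) of size 2.
In nonincreasing order the block sizes are [2, 2].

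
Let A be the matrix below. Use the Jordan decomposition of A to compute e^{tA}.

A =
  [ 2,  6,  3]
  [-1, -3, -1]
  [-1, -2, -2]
e^{tA} =
  [3*t*exp(-t) + exp(-t), 6*t*exp(-t), 3*t*exp(-t)]
  [-t*exp(-t), -2*t*exp(-t) + exp(-t), -t*exp(-t)]
  [-t*exp(-t), -2*t*exp(-t), -t*exp(-t) + exp(-t)]

Strategy: write A = P · J · P⁻¹ where J is a Jordan canonical form, so e^{tA} = P · e^{tJ} · P⁻¹, and e^{tJ} can be computed block-by-block.

A has Jordan form
J =
  [-1,  1,  0]
  [ 0, -1,  0]
  [ 0,  0, -1]
(up to reordering of blocks).

Per-block formulas:
  For a 2×2 Jordan block J_2(-1): exp(t · J_2(-1)) = e^(-1t)·(I + t·N), where N is the 2×2 nilpotent shift.
  For a 1×1 block at λ = -1: exp(t · [-1]) = [e^(-1t)].

After assembling e^{tJ} and conjugating by P, we get:

e^{tA} =
  [3*t*exp(-t) + exp(-t), 6*t*exp(-t), 3*t*exp(-t)]
  [-t*exp(-t), -2*t*exp(-t) + exp(-t), -t*exp(-t)]
  [-t*exp(-t), -2*t*exp(-t), -t*exp(-t) + exp(-t)]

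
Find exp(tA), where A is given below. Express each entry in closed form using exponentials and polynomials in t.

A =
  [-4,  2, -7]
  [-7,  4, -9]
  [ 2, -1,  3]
e^{tA} =
  [-3*t^2*exp(t)/2 - 5*t*exp(t) + exp(t), 3*t^2*exp(t)/2 + 2*t*exp(t), 3*t^2*exp(t)/2 - 7*t*exp(t)]
  [-2*t^2*exp(t) - 7*t*exp(t), 2*t^2*exp(t) + 3*t*exp(t) + exp(t), 2*t^2*exp(t) - 9*t*exp(t)]
  [t^2*exp(t)/2 + 2*t*exp(t), -t^2*exp(t)/2 - t*exp(t), -t^2*exp(t)/2 + 2*t*exp(t) + exp(t)]

Strategy: write A = P · J · P⁻¹ where J is a Jordan canonical form, so e^{tA} = P · e^{tJ} · P⁻¹, and e^{tJ} can be computed block-by-block.

A has Jordan form
J =
  [1, 1, 0]
  [0, 1, 1]
  [0, 0, 1]
(up to reordering of blocks).

Per-block formulas:
  For a 3×3 Jordan block J_3(1): exp(t · J_3(1)) = e^(1t)·(I + t·N + (t^2/2)·N^2), where N is the 3×3 nilpotent shift.

After assembling e^{tJ} and conjugating by P, we get:

e^{tA} =
  [-3*t^2*exp(t)/2 - 5*t*exp(t) + exp(t), 3*t^2*exp(t)/2 + 2*t*exp(t), 3*t^2*exp(t)/2 - 7*t*exp(t)]
  [-2*t^2*exp(t) - 7*t*exp(t), 2*t^2*exp(t) + 3*t*exp(t) + exp(t), 2*t^2*exp(t) - 9*t*exp(t)]
  [t^2*exp(t)/2 + 2*t*exp(t), -t^2*exp(t)/2 - t*exp(t), -t^2*exp(t)/2 + 2*t*exp(t) + exp(t)]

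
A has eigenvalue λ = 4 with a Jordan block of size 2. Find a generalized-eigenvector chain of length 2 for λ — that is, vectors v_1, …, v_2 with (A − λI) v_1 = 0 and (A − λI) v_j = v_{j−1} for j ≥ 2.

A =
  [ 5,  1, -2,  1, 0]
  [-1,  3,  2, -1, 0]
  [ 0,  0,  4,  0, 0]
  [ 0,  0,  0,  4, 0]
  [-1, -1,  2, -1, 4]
A Jordan chain for λ = 4 of length 2:
v_1 = (1, -1, 0, 0, -1)ᵀ
v_2 = (1, 0, 0, 0, 0)ᵀ

Let N = A − (4)·I. We want v_2 with N^2 v_2 = 0 but N^1 v_2 ≠ 0; then v_{j-1} := N · v_j for j = 2, …, 2.

Pick v_2 = (1, 0, 0, 0, 0)ᵀ.
Then v_1 = N · v_2 = (1, -1, 0, 0, -1)ᵀ.

Sanity check: (A − (4)·I) v_1 = (0, 0, 0, 0, 0)ᵀ = 0. ✓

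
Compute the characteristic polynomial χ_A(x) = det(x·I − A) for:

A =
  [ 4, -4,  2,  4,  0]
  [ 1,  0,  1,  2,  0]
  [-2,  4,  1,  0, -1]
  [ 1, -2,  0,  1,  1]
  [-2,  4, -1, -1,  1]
x^5 - 7*x^4 + 19*x^3 - 25*x^2 + 16*x - 4

Expanding det(x·I − A) (e.g. by cofactor expansion or by noting that A is similar to its Jordan form J, which has the same characteristic polynomial as A) gives
  χ_A(x) = x^5 - 7*x^4 + 19*x^3 - 25*x^2 + 16*x - 4
which factors as (x - 2)^2*(x - 1)^3. The eigenvalues (with algebraic multiplicities) are λ = 1 with multiplicity 3, λ = 2 with multiplicity 2.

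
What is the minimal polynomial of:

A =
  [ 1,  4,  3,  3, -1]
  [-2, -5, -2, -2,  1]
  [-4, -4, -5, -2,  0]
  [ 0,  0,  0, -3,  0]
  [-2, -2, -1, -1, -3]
x^3 + 9*x^2 + 27*x + 27

The characteristic polynomial is χ_A(x) = (x + 3)^5, so the eigenvalues are known. The minimal polynomial is
  m_A(x) = Π_λ (x − λ)^{k_λ}
where k_λ is the size of the *largest* Jordan block for λ (equivalently, the smallest k with (A − λI)^k v = 0 for every generalised eigenvector v of λ).

  λ = -3: largest Jordan block has size 3, contributing (x + 3)^3

So m_A(x) = (x + 3)^3 = x^3 + 9*x^2 + 27*x + 27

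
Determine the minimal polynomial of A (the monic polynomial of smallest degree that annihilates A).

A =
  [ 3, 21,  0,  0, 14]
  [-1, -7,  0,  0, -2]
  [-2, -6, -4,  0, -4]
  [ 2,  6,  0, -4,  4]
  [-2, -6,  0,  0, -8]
x^2 + 8*x + 16

The characteristic polynomial is χ_A(x) = (x + 4)^5, so the eigenvalues are known. The minimal polynomial is
  m_A(x) = Π_λ (x − λ)^{k_λ}
where k_λ is the size of the *largest* Jordan block for λ (equivalently, the smallest k with (A − λI)^k v = 0 for every generalised eigenvector v of λ).

  λ = -4: largest Jordan block has size 2, contributing (x + 4)^2

So m_A(x) = (x + 4)^2 = x^2 + 8*x + 16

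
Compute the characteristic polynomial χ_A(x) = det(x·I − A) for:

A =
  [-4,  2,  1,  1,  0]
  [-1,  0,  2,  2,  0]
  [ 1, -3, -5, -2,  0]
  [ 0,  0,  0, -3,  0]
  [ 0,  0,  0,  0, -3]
x^5 + 15*x^4 + 90*x^3 + 270*x^2 + 405*x + 243

Expanding det(x·I − A) (e.g. by cofactor expansion or by noting that A is similar to its Jordan form J, which has the same characteristic polynomial as A) gives
  χ_A(x) = x^5 + 15*x^4 + 90*x^3 + 270*x^2 + 405*x + 243
which factors as (x + 3)^5. The eigenvalues (with algebraic multiplicities) are λ = -3 with multiplicity 5.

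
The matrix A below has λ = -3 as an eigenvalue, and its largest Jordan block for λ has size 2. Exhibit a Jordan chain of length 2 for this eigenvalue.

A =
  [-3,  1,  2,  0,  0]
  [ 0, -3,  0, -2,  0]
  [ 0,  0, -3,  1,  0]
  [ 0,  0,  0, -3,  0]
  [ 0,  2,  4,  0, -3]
A Jordan chain for λ = -3 of length 2:
v_1 = (1, 0, 0, 0, 2)ᵀ
v_2 = (0, 1, 0, 0, 0)ᵀ

Let N = A − (-3)·I. We want v_2 with N^2 v_2 = 0 but N^1 v_2 ≠ 0; then v_{j-1} := N · v_j for j = 2, …, 2.

Pick v_2 = (0, 1, 0, 0, 0)ᵀ.
Then v_1 = N · v_2 = (1, 0, 0, 0, 2)ᵀ.

Sanity check: (A − (-3)·I) v_1 = (0, 0, 0, 0, 0)ᵀ = 0. ✓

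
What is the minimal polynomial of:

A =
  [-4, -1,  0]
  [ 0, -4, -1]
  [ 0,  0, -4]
x^3 + 12*x^2 + 48*x + 64

The characteristic polynomial is χ_A(x) = (x + 4)^3, so the eigenvalues are known. The minimal polynomial is
  m_A(x) = Π_λ (x − λ)^{k_λ}
where k_λ is the size of the *largest* Jordan block for λ (equivalently, the smallest k with (A − λI)^k v = 0 for every generalised eigenvector v of λ).

  λ = -4: largest Jordan block has size 3, contributing (x + 4)^3

So m_A(x) = (x + 4)^3 = x^3 + 12*x^2 + 48*x + 64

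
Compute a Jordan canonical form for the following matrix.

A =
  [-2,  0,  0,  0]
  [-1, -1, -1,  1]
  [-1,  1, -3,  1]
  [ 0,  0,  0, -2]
J_2(-2) ⊕ J_1(-2) ⊕ J_1(-2)

The characteristic polynomial is
  det(x·I − A) = x^4 + 8*x^3 + 24*x^2 + 32*x + 16 = (x + 2)^4

Eigenvalues and multiplicities (the geometric multiplicity of λ is n − rank(A − λI), which equals the number of Jordan blocks for λ):
  λ = -2: algebraic multiplicity = 4, geometric multiplicity = 3

Determining the block sizes for each eigenvalue:
  λ = -2: 3 blocks summing to 4 forces exactly one block of size 2 and the rest size 1 → block sizes [2, 1, 1]

Assembling the blocks gives a Jordan form
J =
  [-2,  1,  0,  0]
  [ 0, -2,  0,  0]
  [ 0,  0, -2,  0]
  [ 0,  0,  0, -2]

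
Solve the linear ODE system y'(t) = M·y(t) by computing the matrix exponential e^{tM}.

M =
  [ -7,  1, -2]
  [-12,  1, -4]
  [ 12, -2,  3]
e^{tM} =
  [-6*t*exp(-t) + exp(-t), t*exp(-t), -2*t*exp(-t)]
  [-12*t*exp(-t), 2*t*exp(-t) + exp(-t), -4*t*exp(-t)]
  [12*t*exp(-t), -2*t*exp(-t), 4*t*exp(-t) + exp(-t)]

Strategy: write M = P · J · P⁻¹ where J is a Jordan canonical form, so e^{tM} = P · e^{tJ} · P⁻¹, and e^{tJ} can be computed block-by-block.

M has Jordan form
J =
  [-1,  1,  0]
  [ 0, -1,  0]
  [ 0,  0, -1]
(up to reordering of blocks).

Per-block formulas:
  For a 2×2 Jordan block J_2(-1): exp(t · J_2(-1)) = e^(-1t)·(I + t·N), where N is the 2×2 nilpotent shift.
  For a 1×1 block at λ = -1: exp(t · [-1]) = [e^(-1t)].

After assembling e^{tJ} and conjugating by P, we get:

e^{tM} =
  [-6*t*exp(-t) + exp(-t), t*exp(-t), -2*t*exp(-t)]
  [-12*t*exp(-t), 2*t*exp(-t) + exp(-t), -4*t*exp(-t)]
  [12*t*exp(-t), -2*t*exp(-t), 4*t*exp(-t) + exp(-t)]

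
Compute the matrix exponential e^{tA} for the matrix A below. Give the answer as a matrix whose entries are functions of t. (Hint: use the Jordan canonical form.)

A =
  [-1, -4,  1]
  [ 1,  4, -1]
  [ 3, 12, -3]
e^{tA} =
  [1 - t, -4*t, t]
  [t, 4*t + 1, -t]
  [3*t, 12*t, 1 - 3*t]

Strategy: write A = P · J · P⁻¹ where J is a Jordan canonical form, so e^{tA} = P · e^{tJ} · P⁻¹, and e^{tJ} can be computed block-by-block.

A has Jordan form
J =
  [0, 1, 0]
  [0, 0, 0]
  [0, 0, 0]
(up to reordering of blocks).

Per-block formulas:
  For a 2×2 Jordan block J_2(0): exp(t · J_2(0)) = e^(0t)·(I + t·N), where N is the 2×2 nilpotent shift.
  For a 1×1 block at λ = 0: exp(t · [0]) = [e^(0t)].

After assembling e^{tJ} and conjugating by P, we get:

e^{tA} =
  [1 - t, -4*t, t]
  [t, 4*t + 1, -t]
  [3*t, 12*t, 1 - 3*t]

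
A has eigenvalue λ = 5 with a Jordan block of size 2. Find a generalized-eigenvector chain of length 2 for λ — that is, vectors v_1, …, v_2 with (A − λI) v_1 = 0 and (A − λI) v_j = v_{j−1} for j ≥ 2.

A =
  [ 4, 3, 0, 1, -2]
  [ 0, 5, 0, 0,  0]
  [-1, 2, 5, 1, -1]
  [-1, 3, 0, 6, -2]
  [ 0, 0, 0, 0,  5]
A Jordan chain for λ = 5 of length 2:
v_1 = (-1, 0, -1, -1, 0)ᵀ
v_2 = (1, 0, 0, 0, 0)ᵀ

Let N = A − (5)·I. We want v_2 with N^2 v_2 = 0 but N^1 v_2 ≠ 0; then v_{j-1} := N · v_j for j = 2, …, 2.

Pick v_2 = (1, 0, 0, 0, 0)ᵀ.
Then v_1 = N · v_2 = (-1, 0, -1, -1, 0)ᵀ.

Sanity check: (A − (5)·I) v_1 = (0, 0, 0, 0, 0)ᵀ = 0. ✓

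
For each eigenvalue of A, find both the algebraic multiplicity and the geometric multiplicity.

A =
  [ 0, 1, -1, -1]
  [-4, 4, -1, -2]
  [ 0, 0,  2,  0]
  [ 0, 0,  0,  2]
λ = 2: alg = 4, geom = 2

Step 1 — factor the characteristic polynomial to read off the algebraic multiplicities:
  χ_A(x) = (x - 2)^4

Step 2 — compute geometric multiplicities via the rank-nullity identity g(λ) = n − rank(A − λI):
  rank(A − (2)·I) = 2, so dim ker(A − (2)·I) = n − 2 = 2

Summary:
  λ = 2: algebraic multiplicity = 4, geometric multiplicity = 2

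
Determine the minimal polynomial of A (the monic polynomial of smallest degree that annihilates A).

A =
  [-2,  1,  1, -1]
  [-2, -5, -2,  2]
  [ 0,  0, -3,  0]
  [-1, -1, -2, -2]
x^3 + 9*x^2 + 27*x + 27

The characteristic polynomial is χ_A(x) = (x + 3)^4, so the eigenvalues are known. The minimal polynomial is
  m_A(x) = Π_λ (x − λ)^{k_λ}
where k_λ is the size of the *largest* Jordan block for λ (equivalently, the smallest k with (A − λI)^k v = 0 for every generalised eigenvector v of λ).

  λ = -3: largest Jordan block has size 3, contributing (x + 3)^3

So m_A(x) = (x + 3)^3 = x^3 + 9*x^2 + 27*x + 27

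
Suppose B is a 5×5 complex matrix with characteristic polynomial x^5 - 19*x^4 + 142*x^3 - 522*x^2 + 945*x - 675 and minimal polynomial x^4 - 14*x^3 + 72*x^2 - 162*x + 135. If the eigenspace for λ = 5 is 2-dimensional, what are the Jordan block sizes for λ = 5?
Block sizes for λ = 5: [1, 1]

Step 1 — from the characteristic polynomial, algebraic multiplicity of λ = 5 is 2. From dim ker(B − (5)·I) = 2, there are exactly 2 Jordan blocks for λ = 5.
Step 2 — from the minimal polynomial, the factor (x − 5) tells us the largest block for λ = 5 has size 1.
Step 3 — with total size 2, 2 blocks, and largest block 1, the block sizes (in nonincreasing order) are [1, 1].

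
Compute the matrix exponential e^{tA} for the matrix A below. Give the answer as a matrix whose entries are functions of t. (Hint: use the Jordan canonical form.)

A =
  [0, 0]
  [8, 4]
e^{tA} =
  [1, 0]
  [2*exp(4*t) - 2, exp(4*t)]

Strategy: write A = P · J · P⁻¹ where J is a Jordan canonical form, so e^{tA} = P · e^{tJ} · P⁻¹, and e^{tJ} can be computed block-by-block.

A has Jordan form
J =
  [0, 0]
  [0, 4]
(up to reordering of blocks).

Per-block formulas:
  For a 1×1 block at λ = 0: exp(t · [0]) = [e^(0t)].
  For a 1×1 block at λ = 4: exp(t · [4]) = [e^(4t)].

After assembling e^{tJ} and conjugating by P, we get:

e^{tA} =
  [1, 0]
  [2*exp(4*t) - 2, exp(4*t)]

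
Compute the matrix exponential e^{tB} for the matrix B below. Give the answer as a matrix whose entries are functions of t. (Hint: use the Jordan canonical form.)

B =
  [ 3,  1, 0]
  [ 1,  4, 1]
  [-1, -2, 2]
e^{tB} =
  [t^2*exp(3*t)/2 + exp(3*t), t^2*exp(3*t)/2 + t*exp(3*t), t^2*exp(3*t)/2]
  [t*exp(3*t), t*exp(3*t) + exp(3*t), t*exp(3*t)]
  [-t^2*exp(3*t)/2 - t*exp(3*t), -t^2*exp(3*t)/2 - 2*t*exp(3*t), -t^2*exp(3*t)/2 - t*exp(3*t) + exp(3*t)]

Strategy: write B = P · J · P⁻¹ where J is a Jordan canonical form, so e^{tB} = P · e^{tJ} · P⁻¹, and e^{tJ} can be computed block-by-block.

B has Jordan form
J =
  [3, 1, 0]
  [0, 3, 1]
  [0, 0, 3]
(up to reordering of blocks).

Per-block formulas:
  For a 3×3 Jordan block J_3(3): exp(t · J_3(3)) = e^(3t)·(I + t·N + (t^2/2)·N^2), where N is the 3×3 nilpotent shift.

After assembling e^{tJ} and conjugating by P, we get:

e^{tB} =
  [t^2*exp(3*t)/2 + exp(3*t), t^2*exp(3*t)/2 + t*exp(3*t), t^2*exp(3*t)/2]
  [t*exp(3*t), t*exp(3*t) + exp(3*t), t*exp(3*t)]
  [-t^2*exp(3*t)/2 - t*exp(3*t), -t^2*exp(3*t)/2 - 2*t*exp(3*t), -t^2*exp(3*t)/2 - t*exp(3*t) + exp(3*t)]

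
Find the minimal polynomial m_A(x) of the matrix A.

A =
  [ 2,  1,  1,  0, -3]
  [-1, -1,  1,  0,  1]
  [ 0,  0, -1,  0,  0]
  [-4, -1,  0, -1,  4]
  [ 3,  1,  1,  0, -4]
x^3 + 3*x^2 + 3*x + 1

The characteristic polynomial is χ_A(x) = (x + 1)^5, so the eigenvalues are known. The minimal polynomial is
  m_A(x) = Π_λ (x − λ)^{k_λ}
where k_λ is the size of the *largest* Jordan block for λ (equivalently, the smallest k with (A − λI)^k v = 0 for every generalised eigenvector v of λ).

  λ = -1: largest Jordan block has size 3, contributing (x + 1)^3

So m_A(x) = (x + 1)^3 = x^3 + 3*x^2 + 3*x + 1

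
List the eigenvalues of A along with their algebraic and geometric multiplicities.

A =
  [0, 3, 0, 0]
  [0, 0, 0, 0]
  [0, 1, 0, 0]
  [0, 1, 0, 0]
λ = 0: alg = 4, geom = 3

Step 1 — factor the characteristic polynomial to read off the algebraic multiplicities:
  χ_A(x) = x^4

Step 2 — compute geometric multiplicities via the rank-nullity identity g(λ) = n − rank(A − λI):
  rank(A − (0)·I) = 1, so dim ker(A − (0)·I) = n − 1 = 3

Summary:
  λ = 0: algebraic multiplicity = 4, geometric multiplicity = 3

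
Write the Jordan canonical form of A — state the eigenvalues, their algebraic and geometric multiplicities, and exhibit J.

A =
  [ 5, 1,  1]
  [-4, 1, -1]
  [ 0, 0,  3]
J_3(3)

The characteristic polynomial is
  det(x·I − A) = x^3 - 9*x^2 + 27*x - 27 = (x - 3)^3

Eigenvalues and multiplicities (the geometric multiplicity of λ is n − rank(A − λI), which equals the number of Jordan blocks for λ):
  λ = 3: algebraic multiplicity = 3, geometric multiplicity = 1

Determining the block sizes for each eigenvalue:
  λ = 3: one block (gm = 1), so the single block has size am = 3 → block sizes [3]

Assembling the blocks gives a Jordan form
J =
  [3, 1, 0]
  [0, 3, 1]
  [0, 0, 3]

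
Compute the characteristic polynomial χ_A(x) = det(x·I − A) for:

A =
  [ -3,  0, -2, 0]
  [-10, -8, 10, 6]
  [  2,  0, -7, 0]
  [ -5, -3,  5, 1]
x^4 + 17*x^3 + 105*x^2 + 275*x + 250

Expanding det(x·I − A) (e.g. by cofactor expansion or by noting that A is similar to its Jordan form J, which has the same characteristic polynomial as A) gives
  χ_A(x) = x^4 + 17*x^3 + 105*x^2 + 275*x + 250
which factors as (x + 2)*(x + 5)^3. The eigenvalues (with algebraic multiplicities) are λ = -5 with multiplicity 3, λ = -2 with multiplicity 1.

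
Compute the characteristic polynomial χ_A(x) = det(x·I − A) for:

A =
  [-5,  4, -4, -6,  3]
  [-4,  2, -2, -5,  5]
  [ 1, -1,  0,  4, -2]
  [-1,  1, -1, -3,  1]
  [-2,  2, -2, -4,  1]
x^5 + 5*x^4 + 10*x^3 + 10*x^2 + 5*x + 1

Expanding det(x·I − A) (e.g. by cofactor expansion or by noting that A is similar to its Jordan form J, which has the same characteristic polynomial as A) gives
  χ_A(x) = x^5 + 5*x^4 + 10*x^3 + 10*x^2 + 5*x + 1
which factors as (x + 1)^5. The eigenvalues (with algebraic multiplicities) are λ = -1 with multiplicity 5.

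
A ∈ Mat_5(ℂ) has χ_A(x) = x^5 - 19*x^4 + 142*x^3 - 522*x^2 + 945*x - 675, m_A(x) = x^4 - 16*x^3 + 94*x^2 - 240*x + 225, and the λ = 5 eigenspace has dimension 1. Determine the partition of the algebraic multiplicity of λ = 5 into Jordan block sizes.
Block sizes for λ = 5: [2]

Step 1 — from the characteristic polynomial, algebraic multiplicity of λ = 5 is 2. From dim ker(A − (5)·I) = 1, there are exactly 1 Jordan blocks for λ = 5.
Step 2 — from the minimal polynomial, the factor (x − 5)^2 tells us the largest block for λ = 5 has size 2.
Step 3 — with total size 2, 1 blocks, and largest block 2, the block sizes (in nonincreasing order) are [2].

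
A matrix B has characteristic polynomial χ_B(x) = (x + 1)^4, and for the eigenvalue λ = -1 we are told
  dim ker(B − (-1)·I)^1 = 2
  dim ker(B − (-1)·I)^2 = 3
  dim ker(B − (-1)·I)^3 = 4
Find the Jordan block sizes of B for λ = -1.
Block sizes for λ = -1: [3, 1]

From the dimensions of kernels of powers, the number of Jordan blocks of size at least j is d_j − d_{j−1} where d_j = dim ker(N^j) (with d_0 = 0). Computing the differences gives [2, 1, 1].
The number of blocks of size exactly k is (#blocks of size ≥ k) − (#blocks of size ≥ k + 1), so the partition is: 1 block(s) of size 1, 1 block(s) of size 3.
In nonincreasing order the block sizes are [3, 1].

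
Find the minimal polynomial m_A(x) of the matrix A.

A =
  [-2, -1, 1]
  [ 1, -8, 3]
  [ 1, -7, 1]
x^3 + 9*x^2 + 27*x + 27

The characteristic polynomial is χ_A(x) = (x + 3)^3, so the eigenvalues are known. The minimal polynomial is
  m_A(x) = Π_λ (x − λ)^{k_λ}
where k_λ is the size of the *largest* Jordan block for λ (equivalently, the smallest k with (A − λI)^k v = 0 for every generalised eigenvector v of λ).

  λ = -3: largest Jordan block has size 3, contributing (x + 3)^3

So m_A(x) = (x + 3)^3 = x^3 + 9*x^2 + 27*x + 27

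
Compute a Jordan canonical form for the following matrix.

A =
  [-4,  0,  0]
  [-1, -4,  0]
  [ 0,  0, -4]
J_2(-4) ⊕ J_1(-4)

The characteristic polynomial is
  det(x·I − A) = x^3 + 12*x^2 + 48*x + 64 = (x + 4)^3

Eigenvalues and multiplicities (the geometric multiplicity of λ is n − rank(A − λI), which equals the number of Jordan blocks for λ):
  λ = -4: algebraic multiplicity = 3, geometric multiplicity = 2

Determining the block sizes for each eigenvalue:
  λ = -4: 2 blocks summing to 3 forces exactly one block of size 2 and the rest size 1 → block sizes [2, 1]

Assembling the blocks gives a Jordan form
J =
  [-4,  1,  0]
  [ 0, -4,  0]
  [ 0,  0, -4]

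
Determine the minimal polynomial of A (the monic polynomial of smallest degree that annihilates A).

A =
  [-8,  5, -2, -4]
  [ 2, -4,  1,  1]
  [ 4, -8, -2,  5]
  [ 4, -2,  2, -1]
x^4 + 15*x^3 + 84*x^2 + 208*x + 192

The characteristic polynomial is χ_A(x) = (x + 3)*(x + 4)^3, so the eigenvalues are known. The minimal polynomial is
  m_A(x) = Π_λ (x − λ)^{k_λ}
where k_λ is the size of the *largest* Jordan block for λ (equivalently, the smallest k with (A − λI)^k v = 0 for every generalised eigenvector v of λ).

  λ = -4: largest Jordan block has size 3, contributing (x + 4)^3
  λ = -3: largest Jordan block has size 1, contributing (x + 3)

So m_A(x) = (x + 3)*(x + 4)^3 = x^4 + 15*x^3 + 84*x^2 + 208*x + 192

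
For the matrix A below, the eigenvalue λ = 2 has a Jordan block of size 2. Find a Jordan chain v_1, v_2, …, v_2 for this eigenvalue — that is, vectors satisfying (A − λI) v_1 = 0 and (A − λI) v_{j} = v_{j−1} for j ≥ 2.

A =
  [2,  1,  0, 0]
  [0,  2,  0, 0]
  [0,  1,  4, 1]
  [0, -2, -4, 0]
A Jordan chain for λ = 2 of length 2:
v_1 = (1, 0, 1, -2)ᵀ
v_2 = (0, 1, 0, 0)ᵀ

Let N = A − (2)·I. We want v_2 with N^2 v_2 = 0 but N^1 v_2 ≠ 0; then v_{j-1} := N · v_j for j = 2, …, 2.

Pick v_2 = (0, 1, 0, 0)ᵀ.
Then v_1 = N · v_2 = (1, 0, 1, -2)ᵀ.

Sanity check: (A − (2)·I) v_1 = (0, 0, 0, 0)ᵀ = 0. ✓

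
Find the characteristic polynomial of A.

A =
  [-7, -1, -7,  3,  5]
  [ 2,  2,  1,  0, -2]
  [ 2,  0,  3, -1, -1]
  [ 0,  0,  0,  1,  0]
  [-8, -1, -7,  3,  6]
x^5 - 5*x^4 + 10*x^3 - 10*x^2 + 5*x - 1

Expanding det(x·I − A) (e.g. by cofactor expansion or by noting that A is similar to its Jordan form J, which has the same characteristic polynomial as A) gives
  χ_A(x) = x^5 - 5*x^4 + 10*x^3 - 10*x^2 + 5*x - 1
which factors as (x - 1)^5. The eigenvalues (with algebraic multiplicities) are λ = 1 with multiplicity 5.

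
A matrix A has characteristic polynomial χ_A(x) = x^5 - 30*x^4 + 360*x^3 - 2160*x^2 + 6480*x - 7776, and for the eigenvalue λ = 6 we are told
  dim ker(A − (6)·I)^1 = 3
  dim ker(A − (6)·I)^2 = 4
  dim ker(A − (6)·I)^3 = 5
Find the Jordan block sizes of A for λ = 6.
Block sizes for λ = 6: [3, 1, 1]

From the dimensions of kernels of powers, the number of Jordan blocks of size at least j is d_j − d_{j−1} where d_j = dim ker(N^j) (with d_0 = 0). Computing the differences gives [3, 1, 1].
The number of blocks of size exactly k is (#blocks of size ≥ k) − (#blocks of size ≥ k + 1), so the partition is: 2 block(s) of size 1, 1 block(s) of size 3.
In nonincreasing order the block sizes are [3, 1, 1].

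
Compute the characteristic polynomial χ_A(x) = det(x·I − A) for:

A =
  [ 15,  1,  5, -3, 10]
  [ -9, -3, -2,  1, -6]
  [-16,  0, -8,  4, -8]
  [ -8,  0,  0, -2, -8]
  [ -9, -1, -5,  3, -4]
x^5 + 2*x^4 - 24*x^3 - 112*x^2 - 176*x - 96

Expanding det(x·I − A) (e.g. by cofactor expansion or by noting that A is similar to its Jordan form J, which has the same characteristic polynomial as A) gives
  χ_A(x) = x^5 + 2*x^4 - 24*x^3 - 112*x^2 - 176*x - 96
which factors as (x - 6)*(x + 2)^4. The eigenvalues (with algebraic multiplicities) are λ = -2 with multiplicity 4, λ = 6 with multiplicity 1.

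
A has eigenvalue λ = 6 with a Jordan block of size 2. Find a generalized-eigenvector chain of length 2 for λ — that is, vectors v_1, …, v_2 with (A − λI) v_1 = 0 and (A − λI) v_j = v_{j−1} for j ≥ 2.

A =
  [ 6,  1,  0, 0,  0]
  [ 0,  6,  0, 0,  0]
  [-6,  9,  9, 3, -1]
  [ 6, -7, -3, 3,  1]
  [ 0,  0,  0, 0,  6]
A Jordan chain for λ = 6 of length 2:
v_1 = (0, 0, -6, 6, 0)ᵀ
v_2 = (1, 0, 0, 0, 0)ᵀ

Let N = A − (6)·I. We want v_2 with N^2 v_2 = 0 but N^1 v_2 ≠ 0; then v_{j-1} := N · v_j for j = 2, …, 2.

Pick v_2 = (1, 0, 0, 0, 0)ᵀ.
Then v_1 = N · v_2 = (0, 0, -6, 6, 0)ᵀ.

Sanity check: (A − (6)·I) v_1 = (0, 0, 0, 0, 0)ᵀ = 0. ✓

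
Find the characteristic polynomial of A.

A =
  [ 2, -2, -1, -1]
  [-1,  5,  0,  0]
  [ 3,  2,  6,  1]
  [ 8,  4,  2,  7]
x^4 - 20*x^3 + 150*x^2 - 500*x + 625

Expanding det(x·I − A) (e.g. by cofactor expansion or by noting that A is similar to its Jordan form J, which has the same characteristic polynomial as A) gives
  χ_A(x) = x^4 - 20*x^3 + 150*x^2 - 500*x + 625
which factors as (x - 5)^4. The eigenvalues (with algebraic multiplicities) are λ = 5 with multiplicity 4.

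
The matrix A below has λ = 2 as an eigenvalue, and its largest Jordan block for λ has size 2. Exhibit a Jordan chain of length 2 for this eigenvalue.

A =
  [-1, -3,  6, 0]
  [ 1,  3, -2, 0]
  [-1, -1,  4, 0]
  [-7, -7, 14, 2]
A Jordan chain for λ = 2 of length 2:
v_1 = (-3, 1, -1, -7)ᵀ
v_2 = (1, 0, 0, 0)ᵀ

Let N = A − (2)·I. We want v_2 with N^2 v_2 = 0 but N^1 v_2 ≠ 0; then v_{j-1} := N · v_j for j = 2, …, 2.

Pick v_2 = (1, 0, 0, 0)ᵀ.
Then v_1 = N · v_2 = (-3, 1, -1, -7)ᵀ.

Sanity check: (A − (2)·I) v_1 = (0, 0, 0, 0)ᵀ = 0. ✓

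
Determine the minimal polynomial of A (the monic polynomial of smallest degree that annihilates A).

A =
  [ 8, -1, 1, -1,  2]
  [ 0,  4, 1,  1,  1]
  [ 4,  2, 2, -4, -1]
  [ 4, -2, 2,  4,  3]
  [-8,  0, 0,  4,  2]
x^3 - 12*x^2 + 48*x - 64

The characteristic polynomial is χ_A(x) = (x - 4)^5, so the eigenvalues are known. The minimal polynomial is
  m_A(x) = Π_λ (x − λ)^{k_λ}
where k_λ is the size of the *largest* Jordan block for λ (equivalently, the smallest k with (A − λI)^k v = 0 for every generalised eigenvector v of λ).

  λ = 4: largest Jordan block has size 3, contributing (x − 4)^3

So m_A(x) = (x - 4)^3 = x^3 - 12*x^2 + 48*x - 64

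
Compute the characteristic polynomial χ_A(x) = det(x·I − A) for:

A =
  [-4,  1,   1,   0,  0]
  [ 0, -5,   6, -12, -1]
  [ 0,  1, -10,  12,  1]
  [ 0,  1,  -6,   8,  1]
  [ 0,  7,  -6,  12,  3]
x^5 + 8*x^4 + 4*x^3 - 80*x^2 - 64*x + 256

Expanding det(x·I − A) (e.g. by cofactor expansion or by noting that A is similar to its Jordan form J, which has the same characteristic polynomial as A) gives
  χ_A(x) = x^5 + 8*x^4 + 4*x^3 - 80*x^2 - 64*x + 256
which factors as (x - 2)^2*(x + 4)^3. The eigenvalues (with algebraic multiplicities) are λ = -4 with multiplicity 3, λ = 2 with multiplicity 2.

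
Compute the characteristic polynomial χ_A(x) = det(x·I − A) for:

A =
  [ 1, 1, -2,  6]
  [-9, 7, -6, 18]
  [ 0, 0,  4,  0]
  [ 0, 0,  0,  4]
x^4 - 16*x^3 + 96*x^2 - 256*x + 256

Expanding det(x·I − A) (e.g. by cofactor expansion or by noting that A is similar to its Jordan form J, which has the same characteristic polynomial as A) gives
  χ_A(x) = x^4 - 16*x^3 + 96*x^2 - 256*x + 256
which factors as (x - 4)^4. The eigenvalues (with algebraic multiplicities) are λ = 4 with multiplicity 4.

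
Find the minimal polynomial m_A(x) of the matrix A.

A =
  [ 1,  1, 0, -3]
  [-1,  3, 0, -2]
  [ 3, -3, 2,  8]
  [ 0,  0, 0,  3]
x^3 - 7*x^2 + 16*x - 12

The characteristic polynomial is χ_A(x) = (x - 3)*(x - 2)^3, so the eigenvalues are known. The minimal polynomial is
  m_A(x) = Π_λ (x − λ)^{k_λ}
where k_λ is the size of the *largest* Jordan block for λ (equivalently, the smallest k with (A − λI)^k v = 0 for every generalised eigenvector v of λ).

  λ = 2: largest Jordan block has size 2, contributing (x − 2)^2
  λ = 3: largest Jordan block has size 1, contributing (x − 3)

So m_A(x) = (x - 3)*(x - 2)^2 = x^3 - 7*x^2 + 16*x - 12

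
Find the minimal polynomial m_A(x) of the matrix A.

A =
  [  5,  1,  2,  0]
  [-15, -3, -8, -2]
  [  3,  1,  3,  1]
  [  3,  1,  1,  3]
x^2 - 4*x + 4

The characteristic polynomial is χ_A(x) = (x - 2)^4, so the eigenvalues are known. The minimal polynomial is
  m_A(x) = Π_λ (x − λ)^{k_λ}
where k_λ is the size of the *largest* Jordan block for λ (equivalently, the smallest k with (A − λI)^k v = 0 for every generalised eigenvector v of λ).

  λ = 2: largest Jordan block has size 2, contributing (x − 2)^2

So m_A(x) = (x - 2)^2 = x^2 - 4*x + 4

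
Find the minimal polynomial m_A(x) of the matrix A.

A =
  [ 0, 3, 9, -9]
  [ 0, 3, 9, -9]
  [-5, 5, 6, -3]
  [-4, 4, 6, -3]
x^3 - 3*x^2

The characteristic polynomial is χ_A(x) = x^2*(x - 3)^2, so the eigenvalues are known. The minimal polynomial is
  m_A(x) = Π_λ (x − λ)^{k_λ}
where k_λ is the size of the *largest* Jordan block for λ (equivalently, the smallest k with (A − λI)^k v = 0 for every generalised eigenvector v of λ).

  λ = 0: largest Jordan block has size 2, contributing (x − 0)^2
  λ = 3: largest Jordan block has size 1, contributing (x − 3)

So m_A(x) = x^2*(x - 3) = x^3 - 3*x^2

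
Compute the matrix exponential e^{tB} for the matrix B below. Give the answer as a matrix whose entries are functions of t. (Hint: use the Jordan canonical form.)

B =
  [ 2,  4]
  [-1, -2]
e^{tB} =
  [2*t + 1, 4*t]
  [-t, 1 - 2*t]

Strategy: write B = P · J · P⁻¹ where J is a Jordan canonical form, so e^{tB} = P · e^{tJ} · P⁻¹, and e^{tJ} can be computed block-by-block.

B has Jordan form
J =
  [0, 1]
  [0, 0]
(up to reordering of blocks).

Per-block formulas:
  For a 2×2 Jordan block J_2(0): exp(t · J_2(0)) = e^(0t)·(I + t·N), where N is the 2×2 nilpotent shift.

After assembling e^{tJ} and conjugating by P, we get:

e^{tB} =
  [2*t + 1, 4*t]
  [-t, 1 - 2*t]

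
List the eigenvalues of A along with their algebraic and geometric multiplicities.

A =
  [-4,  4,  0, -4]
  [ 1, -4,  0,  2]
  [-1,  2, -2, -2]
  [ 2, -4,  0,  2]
λ = -2: alg = 4, geom = 3

Step 1 — factor the characteristic polynomial to read off the algebraic multiplicities:
  χ_A(x) = (x + 2)^4

Step 2 — compute geometric multiplicities via the rank-nullity identity g(λ) = n − rank(A − λI):
  rank(A − (-2)·I) = 1, so dim ker(A − (-2)·I) = n − 1 = 3

Summary:
  λ = -2: algebraic multiplicity = 4, geometric multiplicity = 3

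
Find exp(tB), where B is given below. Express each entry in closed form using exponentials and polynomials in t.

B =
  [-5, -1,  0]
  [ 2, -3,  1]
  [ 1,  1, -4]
e^{tB} =
  [-t^2*exp(-4*t)/2 - t*exp(-4*t) + exp(-4*t), -t*exp(-4*t), -t^2*exp(-4*t)/2]
  [t^2*exp(-4*t)/2 + 2*t*exp(-4*t), t*exp(-4*t) + exp(-4*t), t^2*exp(-4*t)/2 + t*exp(-4*t)]
  [t^2*exp(-4*t)/2 + t*exp(-4*t), t*exp(-4*t), t^2*exp(-4*t)/2 + exp(-4*t)]

Strategy: write B = P · J · P⁻¹ where J is a Jordan canonical form, so e^{tB} = P · e^{tJ} · P⁻¹, and e^{tJ} can be computed block-by-block.

B has Jordan form
J =
  [-4,  1,  0]
  [ 0, -4,  1]
  [ 0,  0, -4]
(up to reordering of blocks).

Per-block formulas:
  For a 3×3 Jordan block J_3(-4): exp(t · J_3(-4)) = e^(-4t)·(I + t·N + (t^2/2)·N^2), where N is the 3×3 nilpotent shift.

After assembling e^{tJ} and conjugating by P, we get:

e^{tB} =
  [-t^2*exp(-4*t)/2 - t*exp(-4*t) + exp(-4*t), -t*exp(-4*t), -t^2*exp(-4*t)/2]
  [t^2*exp(-4*t)/2 + 2*t*exp(-4*t), t*exp(-4*t) + exp(-4*t), t^2*exp(-4*t)/2 + t*exp(-4*t)]
  [t^2*exp(-4*t)/2 + t*exp(-4*t), t*exp(-4*t), t^2*exp(-4*t)/2 + exp(-4*t)]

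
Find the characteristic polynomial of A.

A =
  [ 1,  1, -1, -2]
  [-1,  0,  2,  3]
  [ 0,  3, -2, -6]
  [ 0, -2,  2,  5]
x^4 - 4*x^3 + 6*x^2 - 4*x + 1

Expanding det(x·I − A) (e.g. by cofactor expansion or by noting that A is similar to its Jordan form J, which has the same characteristic polynomial as A) gives
  χ_A(x) = x^4 - 4*x^3 + 6*x^2 - 4*x + 1
which factors as (x - 1)^4. The eigenvalues (with algebraic multiplicities) are λ = 1 with multiplicity 4.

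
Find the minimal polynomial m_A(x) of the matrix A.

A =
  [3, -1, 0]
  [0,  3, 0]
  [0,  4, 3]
x^2 - 6*x + 9

The characteristic polynomial is χ_A(x) = (x - 3)^3, so the eigenvalues are known. The minimal polynomial is
  m_A(x) = Π_λ (x − λ)^{k_λ}
where k_λ is the size of the *largest* Jordan block for λ (equivalently, the smallest k with (A − λI)^k v = 0 for every generalised eigenvector v of λ).

  λ = 3: largest Jordan block has size 2, contributing (x − 3)^2

So m_A(x) = (x - 3)^2 = x^2 - 6*x + 9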